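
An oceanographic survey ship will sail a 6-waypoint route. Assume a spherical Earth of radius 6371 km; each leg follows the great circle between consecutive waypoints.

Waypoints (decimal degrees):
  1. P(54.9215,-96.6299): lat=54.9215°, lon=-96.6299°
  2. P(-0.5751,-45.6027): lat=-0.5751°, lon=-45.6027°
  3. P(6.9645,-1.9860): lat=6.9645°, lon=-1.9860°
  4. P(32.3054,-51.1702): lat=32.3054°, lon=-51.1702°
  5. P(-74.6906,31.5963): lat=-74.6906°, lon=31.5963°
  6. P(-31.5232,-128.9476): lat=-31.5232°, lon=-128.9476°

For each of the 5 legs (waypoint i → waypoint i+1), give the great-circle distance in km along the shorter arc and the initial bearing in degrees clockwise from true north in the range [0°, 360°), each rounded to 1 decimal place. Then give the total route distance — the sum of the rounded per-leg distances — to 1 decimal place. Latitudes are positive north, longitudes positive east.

Leg 1: dist=7707.5 km, bearing=123.8°
Leg 2: dist=4910.6 km, bearing=79.4°
Leg 3: dist=5802.2 km, bearing=305.9°
Leg 4: dist=13250.8 km, bearing=162.5°
Leg 5: dist=8119.2 km, bearing=197.3°
Total: 39790.3 km

Leg 1: φ1=0.9585610, φ2=-0.0100374, Δφ=-0.9685984, Δλ=0.8905926 rad; a=sin²(Δφ/2)+cosφ1·cosφ2·sin²(Δλ/2)=0.3233875449; c=2·atan2(√a, √(1-a))=1.209780340; dist=6371·c=7707.511 ≈ 7707.5 km; running total=7707.5 km
Leg 1 bearing: y=sinΔλ·cosφ2=0.77740547, x=cosφ1·sinφ2-sinφ1·cosφ2·cosΔλ=-0.52045451; θ=atan2(y, x)=123.8014° ≈ 123.8°
Leg 2: φ1=-0.0100374, φ2=0.1215535, Δφ=0.1315908, Δλ=0.7612550 rad; a=sin²(Δφ/2)+cosφ1·cosφ2·sin²(Δλ/2)=0.1413121349; c=2·atan2(√a, √(1-a))=0.770768138; dist=6371·c=4910.564 ≈ 4910.6 km; running total=12618.1 km
Leg 2 bearing: y=sinΔλ·cosφ2=0.68474065, x=cosφ1·sinφ2-sinφ1·cosφ2·cosΔλ=0.12846128; θ=atan2(y, x)=79.3745° ≈ 79.4°
Leg 3: φ1=0.1215535, φ2=0.5638356, Δφ=0.4422821, Δλ=-0.8584262 rad; a=sin²(Δφ/2)+cosφ1·cosφ2·sin²(Δλ/2)=0.1934095481; c=2·atan2(√a, √(1-a))=0.910715245; dist=6371·c=5802.167 ≈ 5802.2 km; running total=18420.3 km
Leg 3 bearing: y=sinΔλ·cosφ2=-0.63966858, x=cosφ1·sinφ2-sinφ1·cosφ2·cosΔλ=0.46350112; θ=atan2(y, x)=-54.0731° <0 so +360° → 305.9269° ≈ 305.9°
Leg 4: φ1=0.5638356, φ2=-1.3035969, Δφ=-1.8674325, Δλ=1.4445479 rad; a=sin²(Δφ/2)+cosφ1·cosφ2·sin²(Δλ/2)=0.7436840610; c=2·atan2(√a, √(1-a))=2.079869463; dist=6371·c=13250.848 ≈ 13250.8 km; running total=31671.1 km
Leg 4 bearing: y=sinΔλ·cosφ2=0.26192993, x=cosφ1·sinφ2-sinφ1·cosφ2·cosΔλ=-0.83298561; θ=atan2(y, x)=162.5444° ≈ 162.5°
Leg 5: φ1=-1.3035969, φ2=-0.5501836, Δφ=0.7534133, Δλ=-2.8020196 rad; a=sin²(Δφ/2)+cosφ1·cosφ2·sin²(Δλ/2)=0.3539627790; c=2·atan2(√a, √(1-a))=1.274401184; dist=6371·c=8119.210 ≈ 8119.2 km; running total=39790.3 km
Leg 5 bearing: y=sinΔλ·cosφ2=-0.28393074, x=cosφ1·sinφ2-sinφ1·cosφ2·cosΔλ=-0.91327754; θ=atan2(y, x)=-162.7299° <0 so +360° → 197.2701° ≈ 197.3°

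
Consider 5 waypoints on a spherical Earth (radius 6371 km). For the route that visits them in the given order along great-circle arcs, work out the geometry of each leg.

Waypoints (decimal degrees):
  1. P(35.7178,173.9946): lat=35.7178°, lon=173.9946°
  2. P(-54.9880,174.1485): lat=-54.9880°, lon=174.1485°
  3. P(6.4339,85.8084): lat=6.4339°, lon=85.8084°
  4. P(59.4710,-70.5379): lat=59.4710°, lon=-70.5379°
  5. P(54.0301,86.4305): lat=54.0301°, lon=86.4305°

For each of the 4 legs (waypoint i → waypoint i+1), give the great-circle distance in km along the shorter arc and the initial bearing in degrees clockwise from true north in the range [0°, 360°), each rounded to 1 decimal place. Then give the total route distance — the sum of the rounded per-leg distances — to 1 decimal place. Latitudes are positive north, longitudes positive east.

Leg 1: φ1=0.6233932, φ2=-0.9597216, Δφ=-1.5831149, Δλ=0.0026861 rad; a=sin²(Δφ/2)+cosφ1·cosφ2·sin²(Δλ/2)=0.5061599514; c=2·atan2(√a, √(1-a))=1.583116541; dist=6371·c=10086.035 ≈ 10086.0 km; running total=10086.0 km
Leg 1 bearing: y=sinΔλ·cosφ2=0.00154112, x=cosφ1·sinφ2-sinφ1·cosφ2·cosΔλ=-0.99992292; θ=atan2(y, x)=179.9117° ≈ 179.9°
Leg 2: φ1=-0.9597216, φ2=0.1122927, Δφ=1.0720144, Δλ=-1.5418256 rad; a=sin²(Δφ/2)+cosφ1·cosφ2·sin²(Δλ/2)=0.5376316374; c=2·atan2(√a, √(1-a))=1.646130839; dist=6371·c=10487.500 ≈ 10487.5 km; running total=20573.5 km
Leg 2 bearing: y=sinΔλ·cosφ2=-0.99328481, x=cosφ1·sinφ2-sinφ1·cosφ2·cosΔλ=0.08786762; θ=atan2(y, x)=-84.9447° <0 so +360° → 275.0553° ≈ 275.1°
Leg 3: φ1=0.1122927, φ2=1.0379648, Δφ=0.9256720, Δλ=-2.7287577 rad; a=sin²(Δφ/2)+cosφ1·cosφ2·sin²(Δλ/2)=0.6829223878; c=2·atan2(√a, √(1-a))=1.945336669; dist=6371·c=12393.740 ≈ 12393.7 km; running total=32967.2 km
Leg 3 bearing: y=sinΔλ·cosφ2=-0.20380325, x=cosφ1·sinφ2-sinφ1·cosφ2·cosΔλ=0.90808691; θ=atan2(y, x)=-12.6494° <0 so +360° → 347.3506° ≈ 347.4°
Leg 4: φ1=1.0379648, φ2=0.9430031, Δφ=-0.0949616, Δλ=2.7396154 rad; a=sin²(Δφ/2)+cosφ1·cosφ2·sin²(Δλ/2)=0.2887252511; c=2·atan2(√a, √(1-a))=1.134539885; dist=6371·c=7228.154 ≈ 7228.2 km; running total=40195.4 km
Leg 4 bearing: y=sinΔλ·cosφ2=0.22979805, x=cosφ1·sinφ2-sinφ1·cosφ2·cosΔλ=0.87672389; θ=atan2(y, x)=14.6874° ≈ 14.7°

Leg 1: dist=10086.0 km, bearing=179.9°
Leg 2: dist=10487.5 km, bearing=275.1°
Leg 3: dist=12393.7 km, bearing=347.4°
Leg 4: dist=7228.2 km, bearing=14.7°
Total: 40195.4 km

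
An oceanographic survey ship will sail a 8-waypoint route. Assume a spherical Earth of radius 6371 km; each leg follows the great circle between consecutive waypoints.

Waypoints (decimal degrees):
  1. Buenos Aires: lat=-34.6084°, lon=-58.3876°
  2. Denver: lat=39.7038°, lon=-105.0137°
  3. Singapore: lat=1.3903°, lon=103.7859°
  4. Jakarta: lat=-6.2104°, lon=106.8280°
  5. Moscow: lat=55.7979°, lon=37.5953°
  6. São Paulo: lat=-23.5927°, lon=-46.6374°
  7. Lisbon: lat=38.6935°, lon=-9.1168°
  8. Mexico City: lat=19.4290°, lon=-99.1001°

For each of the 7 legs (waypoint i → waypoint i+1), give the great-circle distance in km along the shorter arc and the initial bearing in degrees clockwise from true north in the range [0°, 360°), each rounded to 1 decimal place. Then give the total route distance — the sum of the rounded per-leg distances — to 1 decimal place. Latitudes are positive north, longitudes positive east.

Leg 1: dist=9548.2 km, bearing=325.9°
Leg 2: dist=14587.1 km, bearing=320.2°
Leg 3: dist=910.1 km, bearing=158.2°
Leg 4: dist=9313.8 km, bearing=328.1°
Leg 5: dist=11810.6 km, bearing=251.7°
Leg 6: dist=7951.9 km, bearing=30.1°
Leg 7: dist=8671.6 km, bearing=285.4°
Total: 62793.3 km

Leg 1: φ1=-0.6040305, φ2=0.6929620, Δφ=1.2969926, Δλ=-0.8137790 rad; a=sin²(Δφ/2)+cosφ1·cosφ2·sin²(Δλ/2)=0.4639785957; c=2·atan2(√a, √(1-a))=1.498691053; dist=6371·c=9548.161 ≈ 9548.2 km; running total=9548.2 km
Leg 1 bearing: y=sinΔλ·cosφ2=-0.55923619, x=cosφ1·sinφ2-sinφ1·cosφ2·cosΔλ=0.82587210; θ=atan2(y, x)=-34.1037° <0 so +360° → 325.8963° ≈ 325.9°
Leg 2: φ1=0.6929620, φ2=0.0242653, Δφ=-0.6686967, Δλ=3.6442405 rad; a=sin²(Δφ/2)+cosφ1·cosφ2·sin²(Δλ/2)=0.8292486691; c=2·atan2(√a, √(1-a))=2.289616667; dist=6371·c=14587.148 ≈ 14587.1 km; running total=24135.3 km
Leg 2 bearing: y=sinΔλ·cosφ2=-0.48160574, x=cosφ1·sinφ2-sinφ1·cosφ2·cosΔλ=0.57830543; θ=atan2(y, x)=-39.7871° <0 so +360° → 320.2129° ≈ 320.2°
Leg 3: φ1=0.0242653, φ2=-0.1083919, Δφ=-0.1326572, Δλ=0.0530947 rad; a=sin²(Δφ/2)+cosφ1·cosφ2·sin²(Δλ/2)=0.0050932918; c=2·atan2(√a, √(1-a))=0.142856047; dist=6371·c=910.136 ≈ 910.1 km; running total=25045.4 km
Leg 3 bearing: y=sinΔλ·cosφ2=0.05275827, x=cosφ1·sinφ2-sinφ1·cosφ2·cosΔλ=-0.13223451; θ=atan2(y, x)=158.2492° ≈ 158.2°
Leg 4: φ1=-0.1083919, φ2=0.9738571, Δφ=1.0822490, Δλ=-1.2083386 rad; a=sin²(Δφ/2)+cosφ1·cosφ2·sin²(Δλ/2)=0.4456651611; c=2·atan2(√a, √(1-a))=1.461911622; dist=6371·c=9313.839 ≈ 9313.8 km; running total=34359.2 km
Leg 4 bearing: y=sinΔλ·cosφ2=-0.52559215, x=cosφ1·sinφ2-sinφ1·cosφ2·cosΔλ=0.84376762; θ=atan2(y, x)=-31.9192° <0 so +360° → 328.0808° ≈ 328.1°
Leg 5: φ1=0.9738571, φ2=-0.4117703, Δφ=-1.3856274, Δλ=-1.4701380 rad; a=sin²(Δφ/2)+cosφ1·cosφ2·sin²(Δλ/2)=0.6396257975; c=2·atan2(√a, √(1-a))=1.853810936; dist=6371·c=11810.629 ≈ 11810.6 km; running total=46169.8 km
Leg 5 bearing: y=sinΔλ·cosφ2=-0.91177505, x=cosφ1·sinφ2-sinφ1·cosφ2·cosΔλ=-0.30113919; θ=atan2(y, x)=-108.2772° <0 so +360° → 251.7228° ≈ 251.7°
Leg 6: φ1=-0.4117703, φ2=0.6753290, Δφ=1.0870993, Δλ=0.6548580 rad; a=sin²(Δφ/2)+cosφ1·cosφ2·sin²(Δλ/2)=0.3414539179; c=2·atan2(√a, √(1-a))=1.248134478; dist=6371·c=7951.865 ≈ 7951.9 km; running total=54121.7 km
Leg 6 bearing: y=sinΔλ·cosφ2=0.47536171, x=cosφ1·sinφ2-sinφ1·cosφ2·cosΔλ=0.82066059; θ=atan2(y, x)=30.0813° ≈ 30.1°
Leg 7: φ1=0.6753290, φ2=0.3391000, Δφ=-0.3362290, Δλ=-1.5705049 rad; a=sin²(Δφ/2)+cosφ1·cosφ2·sin²(Δλ/2)=0.3959175683; c=2·atan2(√a, √(1-a))=1.361097981; dist=6371·c=8671.555 ≈ 8671.6 km; running total=62793.3 km
Leg 7 bearing: y=sinΔλ·cosφ2=-0.94305438, x=cosφ1·sinφ2-sinφ1·cosφ2·cosΔλ=0.25945295; θ=atan2(y, x)=-74.6174° <0 so +360° → 285.3826° ≈ 285.4°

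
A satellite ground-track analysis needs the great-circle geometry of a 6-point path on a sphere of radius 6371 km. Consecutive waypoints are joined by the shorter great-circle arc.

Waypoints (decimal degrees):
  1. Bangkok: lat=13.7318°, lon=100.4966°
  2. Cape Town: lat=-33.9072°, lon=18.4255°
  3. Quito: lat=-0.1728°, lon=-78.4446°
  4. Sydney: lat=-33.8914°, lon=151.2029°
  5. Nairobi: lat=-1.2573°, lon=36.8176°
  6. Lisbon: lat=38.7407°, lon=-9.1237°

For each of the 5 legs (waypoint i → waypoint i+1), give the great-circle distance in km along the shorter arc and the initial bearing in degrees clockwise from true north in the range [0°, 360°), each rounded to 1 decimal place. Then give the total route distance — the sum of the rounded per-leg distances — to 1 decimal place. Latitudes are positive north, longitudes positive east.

Leg 1: φ1=0.2396651, φ2=-0.5917923, Δφ=-0.8314574, Δλ=-1.4324109 rad; a=sin²(Δφ/2)+cosφ1·cosφ2·sin²(Δλ/2)=0.5106037129; c=2·atan2(√a, √(1-a))=1.592005343; dist=6371·c=10142.666 ≈ 10142.7 km; running total=10142.7 km
Leg 1 bearing: y=sinΔλ·cosφ2=-0.82200795, x=cosφ1·sinφ2-sinφ1·cosφ2·cosΔλ=-0.56908099; θ=atan2(y, x)=-124.6951° <0 so +360° → 235.3049° ≈ 235.3°
Leg 2: φ1=-0.5917923, φ2=-0.0030159, Δφ=0.5887764, Δλ=-1.6907022 rad; a=sin²(Δφ/2)+cosφ1·cosφ2·sin²(Δλ/2)=0.5487968816; c=2·atan2(√a, √(1-a))=1.668545680; dist=6371·c=10630.305 ≈ 10630.3 km; running total=20773.0 km
Leg 2 bearing: y=sinΔλ·cosφ2=-0.99281539, x=cosφ1·sinφ2-sinφ1·cosφ2·cosΔλ=-0.06923199; θ=atan2(y, x)=-93.9889° <0 so +360° → 266.0111° ≈ 266.0°
Leg 3: φ1=-0.0030159, φ2=-0.5915165, Δφ=-0.5885006, Δλ=4.0081050 rad; a=sin²(Δφ/2)+cosφ1·cosφ2·sin²(Δλ/2)=0.7678966449; c=2·atan2(√a, √(1-a))=2.136243322; dist=6371·c=13610.006 ≈ 13610.0 km; running total=34383.0 km
Leg 3 bearing: y=sinΔλ·cosφ2=-0.63259570, x=cosφ1·sinφ2-sinφ1·cosφ2·cosΔλ=-0.55923897; θ=atan2(y, x)=-131.4779° <0 so +360° → 228.5221° ≈ 228.5°
Leg 4: φ1=-0.5915165, φ2=-0.0219440, Δφ=0.5695725, Δλ=-1.9964001 rad; a=sin²(Δφ/2)+cosφ1·cosφ2·sin²(Δλ/2)=0.6652021998; c=2·atan2(√a, √(1-a))=1.907528332; dist=6371·c=12152.863 ≈ 12152.9 km; running total=46535.9 km
Leg 4 bearing: y=sinΔλ·cosφ2=-0.91057034, x=cosφ1·sinφ2-sinφ1·cosφ2·cosΔλ=-0.24838397; θ=atan2(y, x)=-105.2578° <0 so +360° → 254.7422° ≈ 254.7°
Leg 5: φ1=-0.0219440, φ2=0.6761528, Δφ=0.6980968, Δλ=-0.8018269 rad; a=sin²(Δφ/2)+cosφ1·cosφ2·sin²(Δλ/2)=0.2357317971; c=2·atan2(√a, √(1-a))=1.013920774; dist=6371·c=6459.689 ≈ 6459.7 km; running total=52995.6 km
Leg 5 bearing: y=sinΔλ·cosφ2=-0.56051963, x=cosφ1·sinφ2-sinφ1·cosφ2·cosΔλ=0.63754766; θ=atan2(y, x)=-41.3213° <0 so +360° → 318.6787° ≈ 318.7°

Leg 1: dist=10142.7 km, bearing=235.3°
Leg 2: dist=10630.3 km, bearing=266.0°
Leg 3: dist=13610.0 km, bearing=228.5°
Leg 4: dist=12152.9 km, bearing=254.7°
Leg 5: dist=6459.7 km, bearing=318.7°
Total: 52995.6 km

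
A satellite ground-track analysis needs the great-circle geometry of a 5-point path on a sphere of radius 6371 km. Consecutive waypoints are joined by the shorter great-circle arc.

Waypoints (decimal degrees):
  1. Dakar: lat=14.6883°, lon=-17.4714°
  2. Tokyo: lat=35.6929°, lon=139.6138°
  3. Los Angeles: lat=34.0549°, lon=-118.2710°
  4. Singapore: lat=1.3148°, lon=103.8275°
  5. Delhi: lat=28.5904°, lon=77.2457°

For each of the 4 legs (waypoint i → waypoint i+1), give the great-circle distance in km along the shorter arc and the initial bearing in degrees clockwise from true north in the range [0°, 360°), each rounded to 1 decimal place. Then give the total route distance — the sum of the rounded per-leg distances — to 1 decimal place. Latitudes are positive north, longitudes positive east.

Leg 1: dist=13915.7 km, bearing=22.8°
Leg 2: dist=8818.9 km, bearing=55.5°
Leg 3: dist=14121.1 km, bearing=302.9°
Leg 4: dist=4141.8 km, bearing=319.5°
Total: 40997.5 km

Leg 1: φ1=0.2563592, φ2=0.6229586, Δφ=0.3665994, Δλ=2.7416539 rad; a=sin²(Δφ/2)+cosφ1·cosφ2·sin²(Δλ/2)=0.7878399613; c=2·atan2(√a, √(1-a))=2.184231763; dist=6371·c=13915.741 ≈ 13915.7 km; running total=13915.7 km
Leg 1 bearing: y=sinΔλ·cosφ2=0.31622253, x=cosφ1·sinφ2-sinφ1·cosφ2·cosΔλ=0.75405301; θ=atan2(y, x)=22.7514° ≈ 22.8°
Leg 2: φ1=0.6229586, φ2=0.5943701, Δφ=-0.0285885, Δλ=-4.5009389 rad; a=sin²(Δφ/2)+cosφ1·cosφ2·sin²(Δλ/2)=0.4072509485; c=2·atan2(√a, √(1-a))=1.384217588; dist=6371·c=8818.850 ≈ 8818.9 km; running total=22734.6 km
Leg 2 bearing: y=sinΔλ·cosφ2=0.81004866, x=cosφ1·sinφ2-sinφ1·cosφ2·cosΔλ=0.55624780; θ=atan2(y, x)=55.5232° ≈ 55.5°
Leg 3: φ1=0.5943701, φ2=0.0229476, Δφ=-0.5714225, Δλ=3.8763501 rad; a=sin²(Δφ/2)+cosφ1·cosφ2·sin²(Δλ/2)=0.8008657372; c=2·atan2(√a, √(1-a))=2.216463540; dist=6371·c=14121.089 ≈ 14121.1 km; running total=36855.7 km
Leg 3 bearing: y=sinΔλ·cosφ2=-0.67023069, x=cosφ1·sinφ2-sinφ1·cosφ2·cosΔλ=0.43440771; θ=atan2(y, x)=-57.0508° <0 so +360° → 302.9492° ≈ 302.9°
Leg 4: φ1=0.0229476, φ2=0.4989966, Δφ=0.4760490, Δλ=-0.4639399 rad; a=sin²(Δφ/2)+cosφ1·cosφ2·sin²(Δλ/2)=0.1019887545; c=2·atan2(√a, √(1-a))=0.650101297; dist=6371·c=4141.795 ≈ 4141.8 km; running total=40997.5 km
Leg 4 bearing: y=sinΔλ·cosφ2=-0.39291135, x=cosφ1·sinφ2-sinφ1·cosφ2·cosΔλ=0.46040077; θ=atan2(y, x)=-40.4778° <0 so +360° → 319.5222° ≈ 319.5°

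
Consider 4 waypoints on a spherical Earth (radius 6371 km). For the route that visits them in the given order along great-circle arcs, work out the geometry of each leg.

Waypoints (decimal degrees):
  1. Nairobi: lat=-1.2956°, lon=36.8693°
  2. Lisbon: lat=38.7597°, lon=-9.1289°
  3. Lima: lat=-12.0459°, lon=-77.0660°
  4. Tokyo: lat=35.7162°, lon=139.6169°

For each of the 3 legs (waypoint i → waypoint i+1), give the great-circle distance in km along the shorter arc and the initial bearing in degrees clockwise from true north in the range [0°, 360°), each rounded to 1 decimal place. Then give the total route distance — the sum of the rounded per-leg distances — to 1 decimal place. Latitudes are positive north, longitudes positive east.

Leg 1: φ1=-0.0226125, φ2=0.6764844, Δφ=0.6990969, Δλ=-0.8028200 rad; a=sin²(Δφ/2)+cosφ1·cosφ2·sin²(Δλ/2)=0.2362983314; c=2·atan2(√a, √(1-a))=1.015254953; dist=6371·c=6468.189 ≈ 6468.2 km; running total=6468.2 km
Leg 1 bearing: y=sinΔλ·cosφ2=-0.56090870, x=cosφ1·sinφ2-sinφ1·cosφ2·cosΔλ=0.63814352; θ=atan2(y, x)=-41.3145° <0 so +360° → 318.6855° ≈ 318.7°
Leg 2: φ1=0.6764844, φ2=-0.2102406, Δφ=-0.8867250, Δλ=-1.1857261 rad; a=sin²(Δφ/2)+cosφ1·cosφ2·sin²(Δλ/2)=0.4221003046; c=2·atan2(√a, √(1-a))=1.414359652; dist=6371·c=9010.885 ≈ 9010.9 km; running total=15479.1 km
Leg 2 bearing: y=sinΔλ·cosφ2=-0.90636520, x=cosφ1·sinφ2-sinφ1·cosφ2·cosΔλ=-0.39271958; θ=atan2(y, x)=-113.4266° <0 so +360° → 246.5734° ≈ 246.6°
Leg 3: φ1=-0.2102406, φ2=0.6233653, Δφ=0.8336059, Δλ=3.7818300 rad; a=sin²(Δφ/2)+cosφ1·cosφ2·sin²(Δλ/2)=0.8793071138; c=2·atan2(√a, √(1-a))=2.431979882; dist=6371·c=15494.144 ≈ 15494.1 km; running total=30973.2 km
Leg 3 bearing: y=sinΔλ·cosφ2=-0.48502861, x=cosφ1·sinφ2-sinφ1·cosφ2·cosΔλ=0.43503069; θ=atan2(y, x)=-48.1105° <0 so +360° → 311.8895° ≈ 311.9°

Leg 1: dist=6468.2 km, bearing=318.7°
Leg 2: dist=9010.9 km, bearing=246.6°
Leg 3: dist=15494.1 km, bearing=311.9°
Total: 30973.2 km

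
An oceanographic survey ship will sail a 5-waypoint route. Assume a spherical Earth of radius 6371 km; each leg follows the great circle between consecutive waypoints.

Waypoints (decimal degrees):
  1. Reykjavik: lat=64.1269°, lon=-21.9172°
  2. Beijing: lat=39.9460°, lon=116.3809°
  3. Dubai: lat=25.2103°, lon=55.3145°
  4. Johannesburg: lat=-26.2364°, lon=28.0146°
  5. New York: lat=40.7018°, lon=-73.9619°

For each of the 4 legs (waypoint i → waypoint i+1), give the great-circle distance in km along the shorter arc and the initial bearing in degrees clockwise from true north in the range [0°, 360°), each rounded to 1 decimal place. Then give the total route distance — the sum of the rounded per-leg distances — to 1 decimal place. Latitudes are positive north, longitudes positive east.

Leg 1: φ1=1.1192255, φ2=0.6971892, Δφ=-0.4220363, Δλ=2.4137572 rad; a=sin²(Δφ/2)+cosφ1·cosφ2·sin²(Δλ/2)=0.3360370571; c=2·atan2(√a, √(1-a))=1.236689109; dist=6371·c=7878.946 ≈ 7878.9 km; running total=7878.9 km
Leg 1 bearing: y=sinΔλ·cosφ2=0.51001778, x=cosφ1·sinφ2-sinφ1·cosφ2·cosΔλ=0.79520216; θ=atan2(y, x)=32.6748° ≈ 32.7°
Leg 2: φ1=0.6971892, φ2=0.4400027, Δφ=-0.2571865, Δλ=-1.0658097 rad; a=sin²(Δφ/2)+cosφ1·cosφ2·sin²(Δλ/2)=0.1954718658; c=2·atan2(√a, √(1-a))=0.915926167; dist=6371·c=5835.366 ≈ 5835.4 km; running total=13714.3 km
Leg 2 bearing: y=sinΔλ·cosφ2=-0.79182041, x=cosφ1·sinφ2-sinφ1·cosφ2·cosΔλ=0.04550711; θ=atan2(y, x)=-86.7107° <0 so +360° → 273.2893° ≈ 273.3°
Leg 3: φ1=0.4400027, φ2=-0.4579116, Δφ=-0.8979143, Δλ=-0.4764731 rad; a=sin²(Δφ/2)+cosφ1·cosφ2·sin²(Δλ/2)=0.2335743191; c=2·atan2(√a, √(1-a))=1.008829750; dist=6371·c=6427.254 ≈ 6427.3 km; running total=20141.6 km
Leg 3 bearing: y=sinΔλ·cosφ2=-0.41139703, x=cosφ1·sinφ2-sinφ1·cosφ2·cosΔλ=-0.73947408; θ=atan2(y, x)=-150.9112° <0 so +360° → 209.0888° ≈ 209.1°
Leg 4: φ1=-0.4579116, φ2=0.7103804, Δφ=1.1682920, Δλ=-1.7798257 rad; a=sin²(Δφ/2)+cosφ1·cosφ2·sin²(Δλ/2)=0.7146984519; c=2·atan2(√a, √(1-a))=2.014621203; dist=6371·c=12835.152 ≈ 12835.2 km; running total=32976.8 km
Leg 4 bearing: y=sinΔλ·cosφ2=-0.74161183, x=cosφ1·sinφ2-sinφ1·cosφ2·cosΔλ=0.51539324; θ=atan2(y, x)=-55.2021° <0 so +360° → 304.7979° ≈ 304.8°

Leg 1: dist=7878.9 km, bearing=32.7°
Leg 2: dist=5835.4 km, bearing=273.3°
Leg 3: dist=6427.3 km, bearing=209.1°
Leg 4: dist=12835.2 km, bearing=304.8°
Total: 32976.8 km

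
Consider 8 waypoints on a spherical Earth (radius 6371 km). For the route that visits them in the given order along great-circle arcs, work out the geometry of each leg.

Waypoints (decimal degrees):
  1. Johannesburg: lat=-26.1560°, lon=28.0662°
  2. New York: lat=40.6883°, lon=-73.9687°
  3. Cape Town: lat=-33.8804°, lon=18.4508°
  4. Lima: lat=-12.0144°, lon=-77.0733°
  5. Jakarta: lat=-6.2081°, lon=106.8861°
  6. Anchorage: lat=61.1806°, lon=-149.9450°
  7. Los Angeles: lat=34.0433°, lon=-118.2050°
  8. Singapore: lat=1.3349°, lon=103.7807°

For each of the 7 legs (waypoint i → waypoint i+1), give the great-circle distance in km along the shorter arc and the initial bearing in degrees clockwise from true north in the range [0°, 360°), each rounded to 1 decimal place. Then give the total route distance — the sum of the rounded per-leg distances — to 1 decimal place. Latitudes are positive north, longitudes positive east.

Leg 1: φ1=-0.4565083, φ2=0.7101448, Δφ=1.1666531, Δλ=-1.7808450 rad; a=sin²(Δφ/2)+cosφ1·cosφ2·sin²(Δλ/2)=0.7146508431; c=2·atan2(√a, √(1-a))=2.014515773; dist=6371·c=12834.480 ≈ 12834.5 km; running total=12834.5 km
Leg 1 bearing: y=sinΔλ·cosφ2=-0.74160135, x=cosφ1·sinφ2-sinφ1·cosφ2·cosΔλ=0.51548763; θ=atan2(y, x)=-55.1968° <0 so +360° → 304.8032° ≈ 304.8°
Leg 2: φ1=0.7101448, φ2=-0.5913245, Δφ=-1.3014693, Δλ=1.6130246 rad; a=sin²(Δφ/2)+cosφ1·cosφ2·sin²(Δλ/2)=0.6950043313; c=2·atan2(√a, √(1-a))=1.971437327; dist=6371·c=12560.027 ≈ 12560.0 km; running total=25394.5 km
Leg 2 bearing: y=sinΔλ·cosφ2=0.82946292, x=cosφ1·sinφ2-sinφ1·cosφ2·cosΔλ=-0.39985560; θ=atan2(y, x)=115.7371° ≈ 115.7°
Leg 3: φ1=-0.5913245, φ2=-0.2096908, Δφ=0.3816337, Δλ=-1.6672101 rad; a=sin²(Δφ/2)+cosφ1·cosφ2·sin²(Δλ/2)=0.4810643469; c=2·atan2(√a, √(1-a))=1.532915962; dist=6371·c=9766.208 ≈ 9766.2 km; running total=35160.7 km
Leg 3 bearing: y=sinΔλ·cosφ2=-0.97355284, x=cosφ1·sinφ2-sinφ1·cosφ2·cosΔλ=-0.22530120; θ=atan2(y, x)=-103.0301° <0 so +360° → 256.9699° ≈ 257.0°
Leg 4: φ1=-0.2096908, φ2=-0.1083518, Δφ=0.1013391, Δλ=3.2106972 rad; a=sin²(Δφ/2)+cosφ1·cosφ2·sin²(Δλ/2)=0.9737642629; c=2·atan2(√a, √(1-a))=2.816210167; dist=6371·c=17942.075 ≈ 17942.1 km; running total=53102.8 km
Leg 4 bearing: y=sinΔλ·cosφ2=-0.06864465, x=cosφ1·sinφ2-sinφ1·cosφ2·cosΔλ=-0.31221404; θ=atan2(y, x)=-167.6000° <0 so +360° → 192.4000° ≈ 192.4°
Leg 5: φ1=-0.1083518, φ2=1.0678029, Δφ=1.1761547, Δλ=-4.4825483 rad; a=sin²(Δφ/2)+cosφ1·cosφ2·sin²(Δλ/2)=0.6019619507; c=2·atan2(√a, √(1-a))=1.776160712; dist=6371·c=11315.920 ≈ 11315.9 km; running total=64418.7 km
Leg 5 bearing: y=sinΔλ·cosφ2=0.46937374, x=cosφ1·sinφ2-sinφ1·cosφ2·cosΔλ=0.85912941; θ=atan2(y, x)=28.6494° ≈ 28.6°
Leg 6: φ1=1.0678029, φ2=0.5941677, Δφ=-0.4736352, Δλ=0.5539675 rad; a=sin²(Δφ/2)+cosφ1·cosφ2·sin²(Δλ/2)=0.0849108410; c=2·atan2(√a, √(1-a))=0.591368864; dist=6371·c=3767.611 ≈ 3767.6 km; running total=68186.3 km
Leg 6 bearing: y=sinΔλ·cosφ2=0.43590563, x=cosφ1·sinφ2-sinφ1·cosφ2·cosΔλ=-0.34754891; θ=atan2(y, x)=128.5655° ≈ 128.6°
Leg 7: φ1=0.5941677, φ2=0.0232984, Δφ=-0.5708693, Δλ=3.8743814 rad; a=sin²(Δφ/2)+cosφ1·cosφ2·sin²(Δλ/2)=0.8013551230; c=2·atan2(√a, √(1-a))=2.217689565; dist=6371·c=14128.900 ≈ 14128.9 km; running total=82315.2 km
Leg 7 bearing: y=sinΔλ·cosφ2=-0.66876356, x=cosφ1·sinφ2-sinφ1·cosφ2·cosΔλ=0.43531099; θ=atan2(y, x)=-56.9391° <0 so +360° → 303.0609° ≈ 303.1°

Leg 1: dist=12834.5 km, bearing=304.8°
Leg 2: dist=12560.0 km, bearing=115.7°
Leg 3: dist=9766.2 km, bearing=257.0°
Leg 4: dist=17942.1 km, bearing=192.4°
Leg 5: dist=11315.9 km, bearing=28.6°
Leg 6: dist=3767.6 km, bearing=128.6°
Leg 7: dist=14128.9 km, bearing=303.1°
Total: 82315.2 km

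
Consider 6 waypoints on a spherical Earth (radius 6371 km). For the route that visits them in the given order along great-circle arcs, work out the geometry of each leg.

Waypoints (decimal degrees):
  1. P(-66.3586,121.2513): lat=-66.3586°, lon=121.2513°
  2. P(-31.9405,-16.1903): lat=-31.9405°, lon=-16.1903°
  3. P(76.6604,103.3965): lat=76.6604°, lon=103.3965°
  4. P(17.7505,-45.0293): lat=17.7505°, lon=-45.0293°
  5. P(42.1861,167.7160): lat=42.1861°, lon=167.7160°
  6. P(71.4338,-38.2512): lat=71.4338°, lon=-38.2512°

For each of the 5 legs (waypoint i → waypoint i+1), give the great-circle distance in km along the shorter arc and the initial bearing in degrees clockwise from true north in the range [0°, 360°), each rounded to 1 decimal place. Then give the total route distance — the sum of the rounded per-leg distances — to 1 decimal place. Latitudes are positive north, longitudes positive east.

Leg 1: dist=8502.9 km, bearing=216.2°
Leg 2: dist=14198.8 km, bearing=14.7°
Leg 3: dist=9308.9 km, bearing=329.9°
Leg 4: dist=12551.7 km, bearing=334.2°
Leg 5: dist=7214.5 km, bearing=8.9°
Total: 51776.8 km

Leg 1: φ1=-1.1581761, φ2=-0.5574669, Δφ=0.6007092, Δλ=-2.3988084 rad; a=sin²(Δφ/2)+cosφ1·cosφ2·sin²(Δλ/2)=0.3830105517; c=2·atan2(√a, √(1-a))=1.334628148; dist=6371·c=8502.916 ≈ 8502.9 km; running total=8502.9 km
Leg 1 bearing: y=sinΔλ·cosφ2=-0.57394187, x=cosφ1·sinφ2-sinφ1·cosφ2·cosΔλ=-0.78475767; θ=atan2(y, x)=-143.8197° <0 so +360° → 216.1803° ≈ 216.2°
Leg 2: φ1=-0.5574669, φ2=1.3379764, Δφ=1.8954433, Δλ=2.0871834 rad; a=sin²(Δφ/2)+cosφ1·cosφ2·sin²(Δλ/2)=0.8057172737; c=2·atan2(√a, √(1-a))=2.228668562; dist=6371·c=14198.847 ≈ 14198.8 km; running total=22701.7 km
Leg 2 bearing: y=sinΔλ·cosφ2=0.20063812, x=cosφ1·sinφ2-sinφ1·cosφ2·cosΔλ=0.76543592; θ=atan2(y, x)=14.6881° ≈ 14.7°
Leg 3: φ1=1.3379764, φ2=0.3098047, Δφ=-1.0281717, Δλ=-2.5905189 rad; a=sin²(Δφ/2)+cosφ1·cosφ2·sin²(Δλ/2)=0.4452809225; c=2·atan2(√a, √(1-a))=1.461138534; dist=6371·c=9308.914 ≈ 9308.9 km; running total=32010.6 km
Leg 3 bearing: y=sinΔλ·cosφ2=-0.49867526, x=cosφ1·sinφ2-sinφ1·cosφ2·cosΔλ=0.85985247; θ=atan2(y, x)=-30.1118° <0 so +360° → 329.8882° ≈ 329.9°
Leg 4: φ1=0.3098047, φ2=0.7362863, Δφ=0.4264817, Δλ=3.7131060 rad; a=sin²(Δφ/2)+cosφ1·cosφ2·sin²(Δλ/2)=0.6944058693; c=2·atan2(√a, √(1-a))=1.970137826; dist=6371·c=12551.748 ≈ 12551.7 km; running total=44562.3 km
Leg 4 bearing: y=sinΔλ·cosφ2=-0.40079340, x=cosφ1·sinφ2-sinφ1·cosφ2·cosΔλ=0.82957223; θ=atan2(y, x)=-25.7867° <0 so +360° → 334.2133° ≈ 334.2°
Leg 5: φ1=0.7362863, φ2=1.2467550, Δφ=0.5104687, Δλ=-3.5948058 rad; a=sin²(Δφ/2)+cosφ1·cosφ2·sin²(Δλ/2)=0.2877574803; c=2·atan2(√a, √(1-a))=1.132403261; dist=6371·c=7214.541 ≈ 7214.5 km; running total=51776.8 km
Leg 5 bearing: y=sinΔλ·cosφ2=0.13941359, x=cosφ1·sinφ2-sinφ1·cosφ2·cosΔλ=0.89463753; θ=atan2(y, x)=8.8573° ≈ 8.9°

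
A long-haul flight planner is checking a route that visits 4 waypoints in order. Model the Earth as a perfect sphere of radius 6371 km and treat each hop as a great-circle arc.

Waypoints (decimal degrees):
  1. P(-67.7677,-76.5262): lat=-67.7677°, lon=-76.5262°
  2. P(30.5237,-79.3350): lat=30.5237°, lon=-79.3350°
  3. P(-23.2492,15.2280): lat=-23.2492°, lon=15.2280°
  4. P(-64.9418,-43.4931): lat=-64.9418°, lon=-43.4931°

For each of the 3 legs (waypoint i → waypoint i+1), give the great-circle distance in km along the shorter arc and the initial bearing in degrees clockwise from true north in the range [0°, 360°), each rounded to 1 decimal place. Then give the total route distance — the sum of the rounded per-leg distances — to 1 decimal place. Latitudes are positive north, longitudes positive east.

Leg 1: φ1=-1.1827695, φ2=0.5327391, Δφ=1.7155086, Δλ=-0.0490228 rad; a=sin²(Δφ/2)+cosφ1·cosφ2·sin²(Δλ/2)=0.5722996184; c=2·atan2(√a, √(1-a))=1.715904267; dist=6371·c=10932.026 ≈ 10932.0 km; running total=10932.0 km
Leg 1 bearing: y=sinΔλ·cosφ2=-0.04221227, x=cosφ1·sinφ2-sinφ1·cosφ2·cosΔλ=0.98858949; θ=atan2(y, x)=-2.4450° <0 so +360° → 357.5550° ≈ 357.6°
Leg 2: φ1=0.5327391, φ2=-0.4057751, Δφ=-0.9385142, Δλ=1.6504357 rad; a=sin²(Δφ/2)+cosφ1·cosφ2·sin²(Δλ/2)=0.6317236508; c=2·atan2(√a, √(1-a))=1.837390336; dist=6371·c=11706.014 ≈ 11706.0 km; running total=22638.0 km
Leg 2 bearing: y=sinΔλ·cosφ2=0.91588456, x=cosφ1·sinφ2-sinφ1·cosφ2·cosΔλ=-0.30290426; θ=atan2(y, x)=108.3002° ≈ 108.3°
Leg 3: φ1=-0.4057751, φ2=-1.1334482, Δφ=-0.7276731, Δλ=-1.0248765 rad; a=sin²(Δφ/2)+cosφ1·cosφ2·sin²(Δλ/2)=0.2201877761; c=2·atan2(√a, √(1-a))=0.976863753; dist=6371·c=6223.599 ≈ 6223.6 km; running total=28861.6 km
Leg 3 bearing: y=sinΔλ·cosφ2=-0.36197735, x=cosφ1·sinφ2-sinφ1·cosφ2·cosΔλ=-0.74551517; θ=atan2(y, x)=-154.1016° <0 so +360° → 205.8984° ≈ 205.9°

Leg 1: dist=10932.0 km, bearing=357.6°
Leg 2: dist=11706.0 km, bearing=108.3°
Leg 3: dist=6223.6 km, bearing=205.9°
Total: 28861.6 km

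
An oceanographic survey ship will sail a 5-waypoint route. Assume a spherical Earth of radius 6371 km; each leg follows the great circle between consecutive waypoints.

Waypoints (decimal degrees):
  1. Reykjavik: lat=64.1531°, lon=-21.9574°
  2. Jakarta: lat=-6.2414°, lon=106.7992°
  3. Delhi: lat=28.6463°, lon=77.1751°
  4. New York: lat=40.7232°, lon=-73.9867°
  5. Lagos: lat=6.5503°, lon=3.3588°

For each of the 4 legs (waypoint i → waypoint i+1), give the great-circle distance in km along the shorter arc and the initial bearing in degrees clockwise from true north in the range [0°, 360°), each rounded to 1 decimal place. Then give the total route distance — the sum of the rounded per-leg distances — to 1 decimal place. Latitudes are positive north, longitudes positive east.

Leg 1: φ1=1.1196828, φ2=-0.1089330, Δφ=-1.2286158, Δλ=2.2472266 rad; a=sin²(Δφ/2)+cosφ1·cosφ2·sin²(Δλ/2)=0.6845729056; c=2·atan2(√a, √(1-a))=1.948886076; dist=6371·c=12416.353 ≈ 12416.4 km; running total=12416.4 km
Leg 1 bearing: y=sinΔλ·cosφ2=0.77519017, x=cosφ1·sinφ2-sinφ1·cosφ2·cosΔλ=0.51265151; θ=atan2(y, x)=56.5224° ≈ 56.5°
Leg 2: φ1=-0.1089330, φ2=0.4999723, Δφ=0.6089052, Δλ=-0.5170381 rad; a=sin²(Δφ/2)+cosφ1·cosφ2·sin²(Δλ/2)=0.1468792425; c=2·atan2(√a, √(1-a))=0.786621087; dist=6371·c=5011.563 ≈ 5011.6 km; running total=17428.0 km
Leg 2 bearing: y=sinΔλ·cosφ2=-0.43380226, x=cosφ1·sinφ2-sinφ1·cosφ2·cosΔλ=0.55949845; θ=atan2(y, x)=-37.7879° <0 so +360° → 322.2121° ≈ 322.2°
Leg 3: φ1=0.4999723, φ2=0.7107539, Δφ=0.2107817, Δλ=-2.6382711 rad; a=sin²(Δφ/2)+cosφ1·cosφ2·sin²(Δλ/2)=0.6349286182; c=2·atan2(√a, √(1-a))=1.844041091; dist=6371·c=11748.386 ≈ 11748.4 km; running total=29176.4 km
Leg 3 bearing: y=sinΔλ·cosφ2=-0.36554947, x=cosφ1·sinφ2-sinφ1·cosφ2·cosΔλ=0.89081460; θ=atan2(y, x)=-22.3110° <0 so +360° → 337.6890° ≈ 337.7°
Leg 4: φ1=0.7107539, φ2=0.1143243, Δφ=-0.5964296, Δλ=1.3499336 rad; a=sin²(Δφ/2)+cosφ1·cosφ2·sin²(Δλ/2)=0.3803163376; c=2·atan2(√a, √(1-a))=1.329082147; dist=6371·c=8467.582 ≈ 8467.6 km; running total=37644.0 km
Leg 4 bearing: y=sinΔλ·cosφ2=0.96933948, x=cosφ1·sinφ2-sinφ1·cosφ2·cosΔλ=-0.05553601; θ=atan2(y, x)=93.2790° ≈ 93.3°

Leg 1: dist=12416.4 km, bearing=56.5°
Leg 2: dist=5011.6 km, bearing=322.2°
Leg 3: dist=11748.4 km, bearing=337.7°
Leg 4: dist=8467.6 km, bearing=93.3°
Total: 37644.0 km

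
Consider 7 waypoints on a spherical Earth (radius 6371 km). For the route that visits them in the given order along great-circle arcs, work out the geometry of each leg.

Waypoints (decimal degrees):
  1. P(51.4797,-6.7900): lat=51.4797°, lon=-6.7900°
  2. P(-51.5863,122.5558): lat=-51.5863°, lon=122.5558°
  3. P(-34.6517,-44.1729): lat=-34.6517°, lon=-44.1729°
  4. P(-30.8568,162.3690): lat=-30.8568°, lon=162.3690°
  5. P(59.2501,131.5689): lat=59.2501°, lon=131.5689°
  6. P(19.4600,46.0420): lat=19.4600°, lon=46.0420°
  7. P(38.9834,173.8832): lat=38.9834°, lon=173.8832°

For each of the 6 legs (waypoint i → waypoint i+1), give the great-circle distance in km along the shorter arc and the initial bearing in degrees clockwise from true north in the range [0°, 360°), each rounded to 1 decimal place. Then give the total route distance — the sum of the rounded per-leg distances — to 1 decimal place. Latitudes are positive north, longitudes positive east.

Leg 1: φ1=0.8984903, φ2=-0.9003508, Δφ=-1.7988410, Δλ=2.2575101 rad; a=sin²(Δφ/2)+cosφ1·cosφ2·sin²(Δλ/2)=0.9291848543; c=2·atan2(√a, √(1-a))=2.602879741; dist=6371·c=16582.947 ≈ 16582.9 km; running total=16582.9 km
Leg 1 bearing: y=sinΔλ·cosφ2=0.48049939, x=cosφ1·sinφ2-sinφ1·cosφ2·cosΔλ=-0.17978259; θ=atan2(y, x)=110.5137° ≈ 110.5°
Leg 2: φ1=-0.9003508, φ2=-0.6047863, Δφ=0.2955645, Δλ=-2.9099648 rad; a=sin²(Δφ/2)+cosφ1·cosφ2·sin²(Δλ/2)=0.5259810036; c=2·atan2(√a, √(1-a))=1.622781746; dist=6371·c=10338.743 ≈ 10338.7 km; running total=26921.6 km
Leg 2 bearing: y=sinΔλ·cosφ2=-0.18884332, x=cosφ1·sinφ2-sinφ1·cosφ2·cosΔλ=-0.98063151; θ=atan2(y, x)=-169.0998° <0 so +360° → 190.9002° ≈ 190.9°
Leg 3: φ1=-0.6047863, φ2=-0.5385528, Δφ=0.0662335, Δλ=3.6048362 rad; a=sin²(Δφ/2)+cosφ1·cosφ2·sin²(Δλ/2)=0.6700660491; c=2·atan2(√a, √(1-a))=1.917853694; dist=6371·c=12218.646 ≈ 12218.6 km; running total=39140.2 km
Leg 3 bearing: y=sinΔλ·cosφ2=-0.38360106, x=cosφ1·sinφ2-sinφ1·cosφ2·cosΔλ=-0.85858044; θ=atan2(y, x)=-155.9256° <0 so +360° → 204.0744° ≈ 204.1°
Leg 4: φ1=-0.5385528, φ2=1.0341093, Δφ=1.5726621, Δλ=-0.5375632 rad; a=sin²(Δφ/2)+cosφ1·cosφ2·sin²(Δλ/2)=0.5318856797; c=2·atan2(√a, √(1-a))=1.634610990; dist=6371·c=10414.107 ≈ 10414.1 km; running total=49554.3 km
Leg 4 bearing: y=sinΔλ·cosφ2=-0.26180398, x=cosφ1·sinφ2-sinφ1·cosφ2·cosΔλ=0.96301189; θ=atan2(y, x)=-15.2088° <0 so +360° → 344.7912° ≈ 344.8°
Leg 5: φ1=1.0341093, φ2=0.3396411, Δφ=-0.6944683, Δλ=-1.4927260 rad; a=sin²(Δφ/2)+cosφ1·cosφ2·sin²(Δλ/2)=0.3380456866; c=2·atan2(√a, √(1-a))=1.240938391; dist=6371·c=7906.018 ≈ 7906.0 km; running total=57460.3 km
Leg 5 bearing: y=sinΔλ·cosφ2=-0.94000236, x=cosφ1·sinφ2-sinφ1·cosφ2·cosΔλ=0.10713896; θ=atan2(y, x)=-83.4976° <0 so +360° → 276.5024° ≈ 276.5°
Leg 6: φ1=0.3396411, φ2=0.6803887, Δφ=0.3407476, Δλ=2.2312499 rad; a=sin²(Δφ/2)+cosφ1·cosφ2·sin²(Δλ/2)=0.6200238255; c=2·atan2(√a, √(1-a))=1.813211264; dist=6371·c=11551.969 ≈ 11552.0 km; running total=69012.3 km
Leg 6 bearing: y=sinΔλ·cosφ2=0.61386707, x=cosφ1·sinφ2-sinφ1·cosφ2·cosΔλ=0.75202682; θ=atan2(y, x)=39.2242° ≈ 39.2°

Leg 1: dist=16582.9 km, bearing=110.5°
Leg 2: dist=10338.7 km, bearing=190.9°
Leg 3: dist=12218.6 km, bearing=204.1°
Leg 4: dist=10414.1 km, bearing=344.8°
Leg 5: dist=7906.0 km, bearing=276.5°
Leg 6: dist=11552.0 km, bearing=39.2°
Total: 69012.3 km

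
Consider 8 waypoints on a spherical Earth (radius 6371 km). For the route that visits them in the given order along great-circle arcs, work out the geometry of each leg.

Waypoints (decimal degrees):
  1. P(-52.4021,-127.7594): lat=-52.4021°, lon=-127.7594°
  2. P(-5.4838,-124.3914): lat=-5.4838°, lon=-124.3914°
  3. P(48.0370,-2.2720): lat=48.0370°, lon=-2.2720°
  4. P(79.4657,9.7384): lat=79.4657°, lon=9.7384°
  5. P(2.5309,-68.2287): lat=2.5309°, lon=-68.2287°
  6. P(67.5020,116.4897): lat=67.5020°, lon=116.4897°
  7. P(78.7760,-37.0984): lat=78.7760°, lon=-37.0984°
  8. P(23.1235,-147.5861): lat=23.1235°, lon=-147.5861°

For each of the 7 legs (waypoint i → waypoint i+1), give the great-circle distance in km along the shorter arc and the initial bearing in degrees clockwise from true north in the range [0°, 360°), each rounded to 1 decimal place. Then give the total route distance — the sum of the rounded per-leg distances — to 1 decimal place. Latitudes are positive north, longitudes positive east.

Leg 1: dist=5226.2 km, bearing=4.6°
Leg 2: dist=12803.8 km, bearing=38.7°
Leg 3: dist=3527.3 km, bearing=4.1°
Leg 4: dist=9487.8 km, bearing=258.6°
Leg 5: dist=12219.0 km, bearing=358.1°
Leg 6: dist=3659.5 km, bearing=350.8°
Leg 7: dist=7915.2 km, bearing=294.5°
Total: 54838.8 km

Leg 1: φ1=-0.9145892, φ2=-0.0957104, Δφ=0.8188788, Δλ=0.0587827 rad; a=sin²(Δφ/2)+cosφ1·cosφ2·sin²(Δλ/2)=0.1590042221; c=2·atan2(√a, √(1-a))=0.820314052; dist=6371·c=5226.221 ≈ 5226.2 km; running total=5226.2 km
Leg 1 bearing: y=sinΔλ·cosφ2=0.05847996, x=cosφ1·sinφ2-sinφ1·cosφ2·cosΔλ=0.72901825; θ=atan2(y, x)=4.5863° ≈ 4.6°
Leg 2: φ1=-0.0957104, φ2=0.8384038, Δφ=0.9341142, Δλ=2.1313856 rad; a=sin²(Δφ/2)+cosφ1·cosφ2·sin²(Δλ/2)=0.7124720216; c=2·atan2(√a, √(1-a))=2.009696396; dist=6371·c=12803.776 ≈ 12803.8 km; running total=18030.0 km
Leg 2 bearing: y=sinΔλ·cosφ2=0.56630821, x=cosφ1·sinφ2-sinφ1·cosφ2·cosΔλ=0.70619939; θ=atan2(y, x)=38.7265° ≈ 38.7°
Leg 3: φ1=0.8384038, φ2=1.3869381, Δφ=0.5485343, Δλ=0.2096210 rad; a=sin²(Δφ/2)+cosφ1·cosφ2·sin²(Δλ/2)=0.0746931301; c=2·atan2(√a, √(1-a))=0.553644863; dist=6371·c=3527.271 ≈ 3527.3 km; running total=21557.3 km
Leg 3 bearing: y=sinΔλ·cosφ2=0.03804373, x=cosφ1·sinφ2-sinφ1·cosφ2·cosΔλ=0.52441295; θ=atan2(y, x)=4.1493° ≈ 4.1°
Leg 4: φ1=1.3869381, φ2=0.0441725, Δφ=-1.3427656, Δλ=-1.3607826 rad; a=sin²(Δφ/2)+cosφ1·cosφ2·sin²(Δλ/2)=0.4592546554; c=2·atan2(√a, √(1-a))=1.489215174; dist=6371·c=9487.790 ≈ 9487.8 km; running total=31045.1 km
Leg 4 bearing: y=sinΔλ·cosφ2=-0.97707404, x=cosφ1·sinφ2-sinφ1·cosφ2·cosΔλ=-0.19668653; θ=atan2(y, x)=-101.3816° <0 so +360° → 258.6184° ≈ 258.6°
Leg 5: φ1=0.0441725, φ2=1.1781322, Δφ=1.1339596, Δλ=3.2239443 rad; a=sin²(Δφ/2)+cosφ1·cosφ2·sin²(Δλ/2)=0.6700924857; c=2·atan2(√a, √(1-a))=1.917909920; dist=6371·c=12219.004 ≈ 12219.0 km; running total=43264.1 km
Leg 5 bearing: y=sinΔλ·cosφ2=-0.03147634, x=cosφ1·sinφ2-sinφ1·cosφ2·cosΔλ=0.93983159; θ=atan2(y, x)=-1.9182° <0 so +360° → 358.0818° ≈ 358.1°
Leg 6: φ1=1.1781322, φ2=1.3749006, Δφ=0.1967684, Δλ=-2.6806180 rad; a=sin²(Δφ/2)+cosφ1·cosφ2·sin²(Δλ/2)=0.0802422941; c=2·atan2(√a, √(1-a))=0.574405596; dist=6371·c=3659.538 ≈ 3659.5 km; running total=46923.6 km
Leg 6 bearing: y=sinΔλ·cosφ2=-0.08658233, x=cosφ1·sinφ2-sinφ1·cosφ2·cosΔλ=0.53639293; θ=atan2(y, x)=-9.1694° <0 so +360° → 350.8306° ≈ 350.8°
Leg 7: φ1=1.3749006, φ2=0.4035812, Δφ=-0.9713194, Δλ=-1.9283741 rad; a=sin²(Δφ/2)+cosφ1·cosφ2·sin²(Δλ/2)=0.3387252911; c=2·atan2(√a, √(1-a))=1.242374700; dist=6371·c=7915.169 ≈ 7915.2 km; running total=54838.8 km
Leg 7 bearing: y=sinΔλ·cosφ2=-0.86148954, x=cosφ1·sinφ2-sinφ1·cosφ2·cosΔλ=0.39217044; θ=atan2(y, x)=-65.5238° <0 so +360° → 294.4762° ≈ 294.5°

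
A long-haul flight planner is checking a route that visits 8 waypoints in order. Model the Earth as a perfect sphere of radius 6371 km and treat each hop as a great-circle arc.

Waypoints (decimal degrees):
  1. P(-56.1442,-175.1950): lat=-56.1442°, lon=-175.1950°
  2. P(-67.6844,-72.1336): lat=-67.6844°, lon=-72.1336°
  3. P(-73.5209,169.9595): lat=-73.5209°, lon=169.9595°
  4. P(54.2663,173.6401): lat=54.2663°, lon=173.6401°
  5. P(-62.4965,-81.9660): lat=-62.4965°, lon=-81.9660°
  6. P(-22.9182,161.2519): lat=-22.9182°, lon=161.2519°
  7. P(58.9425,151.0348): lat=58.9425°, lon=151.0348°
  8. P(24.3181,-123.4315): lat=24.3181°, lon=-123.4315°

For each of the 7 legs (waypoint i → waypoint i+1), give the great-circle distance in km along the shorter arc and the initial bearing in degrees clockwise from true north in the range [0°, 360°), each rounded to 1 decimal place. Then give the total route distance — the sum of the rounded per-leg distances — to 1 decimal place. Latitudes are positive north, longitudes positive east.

Leg 1: dist=4882.5 km, bearing=147.8°
Leg 2: dist=3692.5 km, bearing=207.2°
Leg 3: dist=14212.0 km, bearing=2.7°
Leg 4: dist=15779.7 km, bearing=133.5°
Leg 5: dist=9024.1 km, bearing=236.3°
Leg 6: dist=9151.0 km, bearing=354.7°
Leg 7: dist=7459.4 km, bearing=80.5°
Total: 64201.2 km

Leg 1: φ1=-0.9799011, φ2=-1.1813156, Δφ=-0.2014145, Δλ=1.7987608 rad; a=sin²(Δφ/2)+cosφ1·cosφ2·sin²(Δλ/2)=0.1397794437; c=2·atan2(√a, √(1-a))=0.766358165; dist=6371·c=4882.468 ≈ 4882.5 km; running total=4882.5 km
Leg 1 bearing: y=sinΔλ·cosφ2=0.36988441, x=cosφ1·sinφ2-sinφ1·cosφ2·cosΔλ=-0.58664310; θ=atan2(y, x)=147.7682° ≈ 147.8°
Leg 2: φ1=-1.1813156, φ2=-1.2831818, Δφ=-0.1018661, Δλ=4.2253217 rad; a=sin²(Δφ/2)+cosφ1·cosφ2·sin²(Δλ/2)=0.0816531024; c=2·atan2(√a, √(1-a))=0.579578085; dist=6371·c=3692.492 ≈ 3692.5 km; running total=8575.0 km
Leg 2 bearing: y=sinΔλ·cosφ2=-0.25067790, x=cosφ1·sinφ2-sinφ1·cosφ2·cosΔλ=-0.48693335; θ=atan2(y, x)=-152.7602° <0 so +360° → 207.2398° ≈ 207.2°
Leg 3: φ1=-1.2831818, φ2=0.9471256, Δφ=2.2303074, Δλ=0.0642386 rad; a=sin²(Δφ/2)+cosφ1·cosφ2·sin²(Δλ/2)=0.8065361084; c=2·atan2(√a, √(1-a))=2.230739827; dist=6371·c=14212.043 ≈ 14212.0 km; running total=22787.0 km
Leg 3 bearing: y=sinΔλ·cosφ2=0.03749074, x=cosφ1·sinφ2-sinφ1·cosφ2·cosΔλ=0.78913681; θ=atan2(y, x)=2.7200° ≈ 2.7°
Leg 4: φ1=0.9471256, φ2=-1.0907697, Δφ=-2.0378953, Δλ=-4.4611680 rad; a=sin²(Δφ/2)+cosφ1·cosφ2·sin²(Δλ/2)=0.8935218209; c=2·atan2(√a, √(1-a))=2.476798263; dist=6371·c=15779.682 ≈ 15779.7 km; running total=38566.7 km
Leg 4 bearing: y=sinΔλ·cosφ2=0.44730664, x=cosφ1·sinφ2-sinφ1·cosφ2·cosΔλ=-0.42482829; θ=atan2(y, x)=133.5236° ≈ 133.5°
Leg 5: φ1=-1.0907697, φ2=-0.3999980, Δφ=0.6907716, Δλ=4.2449532 rad; a=sin²(Δφ/2)+cosφ1·cosφ2·sin²(Δλ/2)=0.4231279667; c=2·atan2(√a, √(1-a))=1.416440045; dist=6371·c=9024.140 ≈ 9024.1 km; running total=47590.8 km
Leg 5 bearing: y=sinΔλ·cosφ2=-0.82225636, x=cosφ1·sinφ2-sinφ1·cosφ2·cosΔλ=-0.54795733; θ=atan2(y, x)=-123.6798° <0 so +360° → 236.3202° ≈ 236.3°
Leg 6: φ1=-0.3999980, φ2=1.0287407, Δφ=1.4287387, Δλ=-0.1783220 rad; a=sin²(Δφ/2)+cosφ1·cosφ2·sin²(Δλ/2)=0.4329773498; c=2·atan2(√a, √(1-a))=1.436346321; dist=6371·c=9150.962 ≈ 9151.0 km; running total=56741.8 km
Leg 6 bearing: y=sinΔλ·cosφ2=-0.09150920, x=cosφ1·sinφ2-sinφ1·cosφ2·cosΔλ=0.98674106; θ=atan2(y, x)=-5.2984° <0 so +360° → 354.7016° ≈ 354.7°
Leg 7: φ1=1.0287407, φ2=0.4244309, Δφ=-0.6043098, Δλ=-4.7903406 rad; a=sin²(Δφ/2)+cosφ1·cosφ2·sin²(Δλ/2)=0.3053098803; c=2·atan2(√a, √(1-a))=1.170837695; dist=6371·c=7459.407 ≈ 7459.4 km; running total=64201.2 km
Leg 7 bearing: y=sinΔλ·cosφ2=0.90850598, x=cosφ1·sinφ2-sinφ1·cosφ2·cosΔλ=0.15165724; θ=atan2(y, x)=80.5230° ≈ 80.5°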